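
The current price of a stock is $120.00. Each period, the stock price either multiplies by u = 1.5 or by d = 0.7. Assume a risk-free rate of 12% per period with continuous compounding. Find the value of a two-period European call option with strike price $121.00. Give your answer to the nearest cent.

Risk-neutral probability p = (e^0.12 − 0.7)/(1.5 − 0.7) = 0.4275/0.8000 = 0.5344
Terminal stock prices: S_uu = 270, S_ud = 126, S_dd = 58.8
Terminal payoffs (S − K): max(149, 0) = 149, max(5, 0) = 5, max(-62.2, 0) = 0
Node u (S = 180): V_u = e^(−0.12)·[0.5344·149.0000 + 0.4656·5.0000] = 72.6826
Node d (S = 84): V_d = e^(−0.12)·[0.5344·5.0000 + 0.4656·0.0000] = 2.3697
Node 0 (S = 120): V_0 = e^(−0.12)·[0.5344·72.6826 + 0.4656·2.3697] = 35.4262

$35.43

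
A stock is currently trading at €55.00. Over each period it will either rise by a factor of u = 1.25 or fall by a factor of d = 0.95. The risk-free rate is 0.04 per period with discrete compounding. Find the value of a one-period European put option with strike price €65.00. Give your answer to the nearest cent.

€8.58

Risk-neutral probability p = (1 + 0.04 − 0.95)/(1.25 − 0.95) = 0.0900/0.3000 = 0.3000
Terminal stock prices: S_u = 68.75, S_d = 52.25
Terminal payoffs (K − S): max(-3.75, 0) = 0, max(12.75, 0) = 12.75
Node 0 (S = 55): V_0 = 1/1.04·[0.3000·0.0000 + 0.7000·12.7500] = 8.5817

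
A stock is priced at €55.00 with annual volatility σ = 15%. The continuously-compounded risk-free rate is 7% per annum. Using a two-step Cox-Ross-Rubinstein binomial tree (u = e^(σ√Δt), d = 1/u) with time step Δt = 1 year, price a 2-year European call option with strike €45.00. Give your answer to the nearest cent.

CRR parameters: u = e^(σ√Δt) = e^(0.15·√1) = 1.1618, d = 1/u = 0.8607
Per-period rate: rΔt = 0.07·1 = 0.07, so R = e^0.07 = 1.0725
Risk-neutral probability p = (e^0.07 − 0.8607)/(1.1618 − 0.8607) = 0.2118/0.3011 = 0.7034
Terminal stock prices: S_uu = 74.24, S_ud = 55, S_dd = 40.75
Terminal payoffs (S − K): max(29.24, 0) = 29.24, max(10, 0) = 10, max(-4.255, 0) = 0
Node u (S = 63.9): V_u = e^(−0.07)·[0.7034·29.2422 + 0.2966·10.0000] = 21.9432
Node d (S = 47.34): V_d = e^(−0.07)·[0.7034·10.0000 + 0.2966·0.0000] = 6.5581
Node 0 (S = 55): V_0 = e^(−0.07)·[0.7034·21.9432 + 0.2966·6.5581] = 16.2044

€16.20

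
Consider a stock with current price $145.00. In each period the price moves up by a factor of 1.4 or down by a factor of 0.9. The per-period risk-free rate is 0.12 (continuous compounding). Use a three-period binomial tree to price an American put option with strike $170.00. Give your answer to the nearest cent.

$25.00

Risk-neutral probability p = (e^0.12 − 0.9)/(1.4 − 0.9) = 0.2275/0.5000 = 0.4550
Terminal stock prices: S_uuu = 397.9, S_uud = 255.8, S_udd = 164.4, S_ddd = 105.7
Terminal payoffs (K − S): max(-227.9, 0) = 0, max(-85.78, 0) = 0, max(5.57, 0) = 5.57, max(64.29, 0) = 64.29
Node uu (S = 284.2): continuation = e^(−0.12)·[0.4550·0.0000 + 0.5450·0.0000] = 0.0000; exercise value = 0.0000 ≤ continuation, so V_uu = 0.0000
Node ud (S = 182.7): continuation = e^(−0.12)·[0.4550·0.0000 + 0.5450·5.5700] = 2.6924; exercise value = 0.0000 ≤ continuation, so V_ud = 2.6924
Node dd (S = 117.5): continuation = e^(−0.12)·[0.4550·5.5700 + 0.5450·64.2950] = 33.3265; exercise value = 52.5500 > continuation, so V_dd = 52.5500 (exercise)
Node u (S = 203): continuation = e^(−0.12)·[0.4550·0.0000 + 0.5450·2.6924] = 1.3015; exercise value = 0.0000 ≤ continuation, so V_u = 1.3015
Node d (S = 130.5): continuation = e^(−0.12)·[0.4550·2.6924 + 0.5450·52.5500] = 26.4880; exercise value = 39.5000 > continuation, so V_d = 39.5000 (exercise)
Node 0 (S = 145): continuation = e^(−0.12)·[0.4550·1.3015 + 0.5450·39.5000] = 19.6186; exercise value = 25.0000 > continuation, so V_0 = 25.0000 (exercise)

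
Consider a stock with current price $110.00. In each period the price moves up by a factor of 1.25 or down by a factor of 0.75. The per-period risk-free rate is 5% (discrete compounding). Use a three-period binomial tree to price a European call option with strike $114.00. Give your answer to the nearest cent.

Risk-neutral probability p = (1 + 0.05 − 0.75)/(1.25 − 0.75) = 0.3000/0.5000 = 0.6000
Terminal stock prices: S_uuu = 214.8, S_uud = 128.9, S_udd = 77.34, S_ddd = 46.41
Terminal payoffs (S − K): max(100.8, 0) = 100.8, max(14.91, 0) = 14.91, max(-36.66, 0) = 0, max(-67.59, 0) = 0
Node uu (S = 171.9): V_uu = 1/1.05·[0.6000·100.8438 + 0.4000·14.9062] = 63.3036
Node ud (S = 103.1): V_ud = 1/1.05·[0.6000·14.9062 + 0.4000·0.0000] = 8.5179
Node dd (S = 61.88): V_dd = 1/1.05·[0.6000·0.0000 + 0.4000·0.0000] = 0.0000
Node u (S = 137.5): V_u = 1/1.05·[0.6000·63.3036 + 0.4000·8.5179] = 39.4184
Node d (S = 82.5): V_d = 1/1.05·[0.6000·8.5179 + 0.4000·0.0000] = 4.8673
Node 0 (S = 110): V_0 = 1/1.05·[0.6000·39.4184 + 0.4000·4.8673] = 24.3790

$24.38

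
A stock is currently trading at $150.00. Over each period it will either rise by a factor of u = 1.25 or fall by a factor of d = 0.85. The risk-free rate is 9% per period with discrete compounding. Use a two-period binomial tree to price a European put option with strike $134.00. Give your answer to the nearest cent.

$3.45

Risk-neutral probability p = (1 + 0.09 − 0.85)/(1.25 − 0.85) = 0.2400/0.4000 = 0.6000
Terminal stock prices: S_uu = 234.4, S_ud = 159.4, S_dd = 108.4
Terminal payoffs (K − S): max(-100.4, 0) = 0, max(-25.38, 0) = 0, max(25.63, 0) = 25.63
Node u (S = 187.5): V_u = 1/1.09·[0.6000·0.0000 + 0.4000·0.0000] = 0.0000
Node d (S = 127.5): V_d = 1/1.09·[0.6000·0.0000 + 0.4000·25.6250] = 9.4037
Node 0 (S = 150): V_0 = 1/1.09·[0.6000·0.0000 + 0.4000·9.4037] = 3.4509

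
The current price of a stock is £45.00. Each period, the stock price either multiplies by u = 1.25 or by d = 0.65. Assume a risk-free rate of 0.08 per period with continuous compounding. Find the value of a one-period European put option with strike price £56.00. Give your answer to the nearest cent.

£6.86

Risk-neutral probability p = (e^0.08 − 0.65)/(1.25 − 0.65) = 0.4333/0.6000 = 0.7221
Terminal stock prices: S_u = 56.25, S_d = 29.25
Terminal payoffs (K − S): max(-0.25, 0) = 0, max(26.75, 0) = 26.75
Node 0 (S = 45): V_0 = e^(−0.08)·[0.7221·0.0000 + 0.2779·26.7500] = 6.8612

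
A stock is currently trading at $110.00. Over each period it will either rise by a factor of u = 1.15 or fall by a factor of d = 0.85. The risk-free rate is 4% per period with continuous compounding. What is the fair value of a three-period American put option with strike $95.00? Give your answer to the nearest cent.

Risk-neutral probability p = (e^0.04 − 0.85)/(1.15 − 0.85) = 0.1908/0.3000 = 0.6360
Terminal stock prices: S_uuu = 167.3, S_uud = 123.7, S_udd = 91.4, S_ddd = 67.55
Terminal payoffs (K − S): max(-72.3, 0) = 0, max(-28.65, 0) = 0, max(3.604, 0) = 3.604, max(27.45, 0) = 27.45
Node uu (S = 145.5): continuation = e^(−0.04)·[0.6360·0.0000 + 0.3640·0.0000] = 0.0000; exercise value = 0.0000 ≤ continuation, so V_uu = 0.0000
Node ud (S = 107.5): continuation = e^(−0.04)·[0.6360·0.0000 + 0.3640·3.6038] = 1.2602; exercise value = 0.0000 ≤ continuation, so V_ud = 1.2602
Node dd (S = 79.47): continuation = e^(−0.04)·[0.6360·3.6038 + 0.3640·27.4463] = 11.8000; exercise value = 15.5250 > continuation, so V_dd = 15.5250 (exercise)
Node u (S = 126.5): continuation = e^(−0.04)·[0.6360·0.0000 + 0.3640·1.2602] = 0.4407; exercise value = 0.0000 ≤ continuation, so V_u = 0.4407
Node d (S = 93.5): continuation = e^(−0.04)·[0.6360·1.2602 + 0.3640·15.5250] = 6.1991; exercise value = 1.5000 ≤ continuation, so V_d = 6.1991
Node 0 (S = 110): continuation = e^(−0.04)·[0.6360·0.4407 + 0.3640·6.1991] = 2.4371; exercise value = 0.0000 ≤ continuation, so V_0 = 2.4371

$2.44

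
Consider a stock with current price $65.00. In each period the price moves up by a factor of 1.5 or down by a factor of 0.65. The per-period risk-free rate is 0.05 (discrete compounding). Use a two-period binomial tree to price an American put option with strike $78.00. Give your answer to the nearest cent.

Risk-neutral probability p = (1 + 0.05 − 0.65)/(1.5 − 0.65) = 0.4000/0.8500 = 0.4706
Terminal stock prices: S_uu = 146.2, S_ud = 63.38, S_dd = 27.46
Terminal payoffs (K − S): max(-68.25, 0) = 0, max(14.62, 0) = 14.62, max(50.54, 0) = 50.54
Node u (S = 97.5): continuation = 1/1.05·[0.4706·0.0000 + 0.5294·14.6250] = 7.3739; exercise value = 0.0000 ≤ continuation, so V_u = 7.3739
Node d (S = 42.25): continuation = 1/1.05·[0.4706·14.6250 + 0.5294·50.5375] = 32.0357; exercise value = 35.7500 > continuation, so V_d = 35.7500 (exercise)
Node 0 (S = 65): continuation = 1/1.05·[0.4706·7.3739 + 0.5294·35.7500] = 21.3301; exercise value = 13.0000 ≤ continuation, so V_0 = 21.3301

$21.33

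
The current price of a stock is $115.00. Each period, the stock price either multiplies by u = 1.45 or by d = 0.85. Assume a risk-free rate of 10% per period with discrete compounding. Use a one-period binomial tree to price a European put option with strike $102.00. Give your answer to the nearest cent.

$2.25

Risk-neutral probability p = (1 + 0.1 − 0.85)/(1.45 − 0.85) = 0.2500/0.6000 = 0.4167
Terminal stock prices: S_u = 166.8, S_d = 97.75
Terminal payoffs (K − S): max(-64.75, 0) = 0, max(4.25, 0) = 4.25
Node 0 (S = 115): V_0 = 1/1.1·[0.4167·0.0000 + 0.5833·4.2500] = 2.2538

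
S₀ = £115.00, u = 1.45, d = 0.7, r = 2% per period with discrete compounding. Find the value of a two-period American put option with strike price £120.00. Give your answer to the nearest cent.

Risk-neutral probability p = (1 + 0.02 − 0.7)/(1.45 − 0.7) = 0.3200/0.7500 = 0.4267
Terminal stock prices: S_uu = 241.8, S_ud = 116.7, S_dd = 56.35
Terminal payoffs (K − S): max(-121.8, 0) = 0, max(3.275, 0) = 3.275, max(63.65, 0) = 63.65
Node u (S = 166.8): continuation = 1/1.02·[0.4267·0.0000 + 0.5733·3.2750] = 1.8408; exercise value = 0.0000 ≤ continuation, so V_u = 1.8408
Node d (S = 80.5): continuation = 1/1.02·[0.4267·3.2750 + 0.5733·63.6500] = 37.1471; exercise value = 39.5000 > continuation, so V_d = 39.5000 (exercise)
Node 0 (S = 115): continuation = 1/1.02·[0.4267·1.8408 + 0.5733·39.5000] = 22.9726; exercise value = 5.0000 ≤ continuation, so V_0 = 22.9726

£22.97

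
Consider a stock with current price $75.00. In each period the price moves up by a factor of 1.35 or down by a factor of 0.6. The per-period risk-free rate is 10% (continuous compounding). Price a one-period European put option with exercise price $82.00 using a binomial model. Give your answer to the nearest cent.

Risk-neutral probability p = (e^0.1 − 0.6)/(1.35 − 0.6) = 0.5052/0.7500 = 0.6736
Terminal stock prices: S_u = 101.2, S_d = 45
Terminal payoffs (K − S): max(-19.25, 0) = 0, max(37, 0) = 37
Node 0 (S = 75): V_0 = e^(−0.1)·[0.6736·0.0000 + 0.3264·37.0000] = 10.9288

$10.93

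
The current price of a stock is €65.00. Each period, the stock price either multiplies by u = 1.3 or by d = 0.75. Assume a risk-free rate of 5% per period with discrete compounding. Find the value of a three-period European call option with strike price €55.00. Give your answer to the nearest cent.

€21.91

Risk-neutral probability p = (1 + 0.05 − 0.75)/(1.3 − 0.75) = 0.3000/0.5500 = 0.5455
Terminal stock prices: S_uuu = 142.8, S_uud = 82.39, S_udd = 47.53, S_ddd = 27.42
Terminal payoffs (S − K): max(87.81, 0) = 87.81, max(27.39, 0) = 27.39, max(-7.469, 0) = 0, max(-27.58, 0) = 0
Node uu (S = 109.9): V_uu = 1/1.05·[0.5455·87.8050 + 0.4545·27.3875] = 57.4690
Node ud (S = 63.38): V_ud = 1/1.05·[0.5455·27.3875 + 0.4545·0.0000] = 14.2273
Node dd (S = 36.56): V_dd = 1/1.05·[0.5455·0.0000 + 0.4545·0.0000] = 0.0000
Node u (S = 84.5): V_u = 1/1.05·[0.5455·57.4690 + 0.4545·14.2273] = 36.0130
Node d (S = 48.75): V_d = 1/1.05·[0.5455·14.2273 + 0.4545·0.0000] = 7.3908
Node 0 (S = 65): V_0 = 1/1.05·[0.5455·36.0130 + 0.4545·7.3908] = 21.9076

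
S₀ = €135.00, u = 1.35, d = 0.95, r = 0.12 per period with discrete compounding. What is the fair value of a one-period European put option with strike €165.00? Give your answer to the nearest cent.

Risk-neutral probability p = (1 + 0.12 − 0.95)/(1.35 − 0.95) = 0.1700/0.4000 = 0.4250
Terminal stock prices: S_u = 182.2, S_d = 128.2
Terminal payoffs (K − S): max(-17.25, 0) = 0, max(36.75, 0) = 36.75
Node 0 (S = 135): V_0 = 1/1.12·[0.4250·0.0000 + 0.5750·36.7500] = 18.8672

€18.87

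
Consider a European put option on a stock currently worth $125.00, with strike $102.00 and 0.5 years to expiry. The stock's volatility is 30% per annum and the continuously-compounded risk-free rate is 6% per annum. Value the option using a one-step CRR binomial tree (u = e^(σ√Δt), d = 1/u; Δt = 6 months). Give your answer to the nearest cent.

CRR parameters: u = e^(σ√Δt) = e^(0.3·√0.5) = 1.2363, d = 1/u = 0.8089
Per-period rate: rΔt = 0.06·0.5 = 0.03, so R = e^0.03 = 1.0305
Risk-neutral probability p = (e^0.03 − 0.8089)/(1.2363 − 0.8089) = 0.2216/0.4275 = 0.5184
Terminal stock prices: S_u = 154.5, S_d = 101.1
Terminal payoffs (K − S): max(-52.54, 0) = 0, max(0.8928, 0) = 0.8928
Node 0 (S = 125): V_0 = e^(−0.03)·[0.5184·0.0000 + 0.4816·0.8928] = 0.4172

$0.42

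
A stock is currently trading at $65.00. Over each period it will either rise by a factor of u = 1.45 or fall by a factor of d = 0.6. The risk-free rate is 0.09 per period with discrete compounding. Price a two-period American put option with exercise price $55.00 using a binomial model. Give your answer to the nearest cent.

$6.22

Risk-neutral probability p = (1 + 0.09 − 0.6)/(1.45 − 0.6) = 0.4900/0.8500 = 0.5765
Terminal stock prices: S_uu = 136.7, S_ud = 56.55, S_dd = 23.4
Terminal payoffs (K − S): max(-81.66, 0) = 0, max(-1.55, 0) = 0, max(31.6, 0) = 31.6
Node u (S = 94.25): continuation = 1/1.09·[0.5765·0.0000 + 0.4235·0.0000] = 0.0000; exercise value = 0.0000 ≤ continuation, so V_u = 0.0000
Node d (S = 39): continuation = 1/1.09·[0.5765·0.0000 + 0.4235·31.6000] = 12.2785; exercise value = 16.0000 > continuation, so V_d = 16.0000 (exercise)
Node 0 (S = 65): continuation = 1/1.09·[0.5765·0.0000 + 0.4235·16.0000] = 6.2169; exercise value = 0.0000 ≤ continuation, so V_0 = 6.2169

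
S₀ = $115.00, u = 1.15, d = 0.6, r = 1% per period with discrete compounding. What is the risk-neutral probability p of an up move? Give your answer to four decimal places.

p = 0.7455

Risk-neutral probability p = (1 + 0.01 − 0.6)/(1.15 − 0.6) = 0.4100/0.5500 = 0.7455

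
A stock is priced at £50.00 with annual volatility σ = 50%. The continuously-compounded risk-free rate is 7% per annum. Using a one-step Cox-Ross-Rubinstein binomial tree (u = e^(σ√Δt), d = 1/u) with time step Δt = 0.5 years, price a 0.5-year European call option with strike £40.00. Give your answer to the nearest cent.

£13.92

CRR parameters: u = e^(σ√Δt) = e^(0.5·√0.5) = 1.4241, d = 1/u = 0.7022
Per-period rate: rΔt = 0.07·0.5 = 0.035, so R = e^0.035 = 1.0356
Risk-neutral probability p = (e^0.035 − 0.7022)/(1.4241 − 0.7022) = 0.3334/0.7219 = 0.4619
Terminal stock prices: S_u = 71.21, S_d = 35.11
Terminal payoffs (S − K): max(31.21, 0) = 31.21, max(-4.891, 0) = 0
Node 0 (S = 50): V_0 = e^(−0.035)·[0.4619·31.2060 + 0.5381·0.0000] = 13.9171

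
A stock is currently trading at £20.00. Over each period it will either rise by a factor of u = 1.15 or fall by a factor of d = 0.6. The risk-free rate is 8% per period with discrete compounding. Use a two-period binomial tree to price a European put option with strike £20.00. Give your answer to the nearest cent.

£1.36

Risk-neutral probability p = (1 + 0.08 − 0.6)/(1.15 − 0.6) = 0.4800/0.5500 = 0.8727
Terminal stock prices: S_uu = 26.45, S_ud = 13.8, S_dd = 7.2
Terminal payoffs (K − S): max(-6.45, 0) = 0, max(6.2, 0) = 6.2, max(12.8, 0) = 12.8
Node u (S = 23): V_u = 1/1.08·[0.8727·0.0000 + 0.1273·6.2000] = 0.7306
Node d (S = 12): V_d = 1/1.08·[0.8727·6.2000 + 0.1273·12.8000] = 6.5185
Node 0 (S = 20): V_0 = 1/1.08·[0.8727·0.7306 + 0.1273·6.5185] = 1.3586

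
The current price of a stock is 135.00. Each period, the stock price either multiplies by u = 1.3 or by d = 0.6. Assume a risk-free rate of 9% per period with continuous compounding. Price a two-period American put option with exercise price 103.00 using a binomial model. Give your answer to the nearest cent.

Risk-neutral probability p = (e^0.09 − 0.6)/(1.3 − 0.6) = 0.4942/0.7000 = 0.7060
Terminal stock prices: S_uu = 228.2, S_ud = 105.3, S_dd = 48.6
Terminal payoffs (K − S): max(-125.2, 0) = 0, max(-2.3, 0) = 0, max(54.4, 0) = 54.4
Node u (S = 175.5): continuation = e^(−0.09)·[0.7060·0.0000 + 0.2940·0.0000] = 0.0000; exercise value = 0.0000 ≤ continuation, so V_u = 0.0000
Node d (S = 81): continuation = e^(−0.09)·[0.7060·0.0000 + 0.2940·54.4000] = 14.6189; exercise value = 22.0000 > continuation, so V_d = 22.0000 (exercise)
Node 0 (S = 135): continuation = e^(−0.09)·[0.7060·0.0000 + 0.2940·22.0000] = 5.9120; exercise value = 0.0000 ≤ continuation, so V_0 = 5.9120

5.91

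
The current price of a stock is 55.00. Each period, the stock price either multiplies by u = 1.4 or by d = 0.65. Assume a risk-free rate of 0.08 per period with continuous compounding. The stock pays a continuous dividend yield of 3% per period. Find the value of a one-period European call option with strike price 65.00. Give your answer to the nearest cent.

5.93

Per-period risk-free factor R = e^0.08 = 1.0833; dividend-adjusted growth = e^(0.08−0.03) = 1.0513.
Risk-neutral probability p = (1.0513 − 0.65)/(1.4 − 0.65) = 0.4013/0.7500 = 0.5350
Terminal stock prices: S_u = 77, S_d = 35.75
Terminal payoffs (S − K): max(12, 0) = 12, max(-29.25, 0) = 0
Node 0 (S = 55): V_0 = e^(−0.08)·[0.5350·12.0000 + 0.4650·0.0000] = 5.9267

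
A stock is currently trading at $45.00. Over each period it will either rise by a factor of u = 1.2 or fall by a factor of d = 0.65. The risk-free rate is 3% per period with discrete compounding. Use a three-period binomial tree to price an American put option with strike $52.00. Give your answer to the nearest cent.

Risk-neutral probability p = (1 + 0.03 − 0.65)/(1.2 − 0.65) = 0.3800/0.5500 = 0.6909
Terminal stock prices: S_uuu = 77.76, S_uud = 42.12, S_udd = 22.82, S_ddd = 12.36
Terminal payoffs (K − S): max(-25.76, 0) = 0, max(9.88, 0) = 9.88, max(29.18, 0) = 29.18, max(39.64, 0) = 39.64
Node uu (S = 64.8): continuation = 1/1.03·[0.6909·0.0000 + 0.3091·9.8800] = 2.9649; exercise value = 0.0000 ≤ continuation, so V_uu = 2.9649
Node ud (S = 35.1): continuation = 1/1.03·[0.6909·9.8800 + 0.3091·29.1850] = 15.3854; exercise value = 16.9000 > continuation, so V_ud = 16.9000 (exercise)
Node dd (S = 19.01): continuation = 1/1.03·[0.6909·29.1850 + 0.3091·39.6419] = 31.4729; exercise value = 32.9875 > continuation, so V_dd = 32.9875 (exercise)
Node u (S = 54): continuation = 1/1.03·[0.6909·2.9649 + 0.3091·16.9000] = 7.0603; exercise value = 0.0000 ≤ continuation, so V_u = 7.0603
Node d (S = 29.25): continuation = 1/1.03·[0.6909·16.9000 + 0.3091·32.9875] = 21.2354; exercise value = 22.7500 > continuation, so V_d = 22.7500 (exercise)
Node 0 (S = 45): continuation = 1/1.03·[0.6909·7.0603 + 0.3091·22.7500] = 11.5629; exercise value = 7.0000 ≤ continuation, so V_0 = 11.5629

$11.56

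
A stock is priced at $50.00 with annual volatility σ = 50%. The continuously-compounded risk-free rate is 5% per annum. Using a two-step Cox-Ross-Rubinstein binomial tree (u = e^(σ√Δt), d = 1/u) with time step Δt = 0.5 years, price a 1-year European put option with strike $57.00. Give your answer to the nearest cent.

CRR parameters: u = e^(σ√Δt) = e^(0.5·√0.5) = 1.4241, d = 1/u = 0.7022
Per-period rate: rΔt = 0.05·0.5 = 0.025, so R = e^0.025 = 1.0253
Risk-neutral probability p = (e^0.025 − 0.7022)/(1.4241 − 0.7022) = 0.3231/0.7219 = 0.4476
Terminal stock prices: S_uu = 101.4, S_ud = 50, S_dd = 24.65
Terminal payoffs (K − S): max(-44.41, 0) = 0, max(7, 0) = 7, max(32.35, 0) = 32.35
Node u (S = 71.21): V_u = e^(−0.025)·[0.4476·0.0000 + 0.5524·7.0000] = 3.7714
Node d (S = 35.11): V_d = e^(−0.025)·[0.4476·7.0000 + 0.5524·32.3466] = 20.4832
Node 0 (S = 50): V_0 = e^(−0.025)·[0.4476·3.7714 + 0.5524·20.4832] = 12.6822

$12.68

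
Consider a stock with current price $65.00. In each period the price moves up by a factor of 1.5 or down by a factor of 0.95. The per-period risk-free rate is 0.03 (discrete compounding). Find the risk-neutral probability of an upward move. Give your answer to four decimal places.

p = 0.1455

Risk-neutral probability p = (1 + 0.03 − 0.95)/(1.5 − 0.95) = 0.0800/0.5500 = 0.1455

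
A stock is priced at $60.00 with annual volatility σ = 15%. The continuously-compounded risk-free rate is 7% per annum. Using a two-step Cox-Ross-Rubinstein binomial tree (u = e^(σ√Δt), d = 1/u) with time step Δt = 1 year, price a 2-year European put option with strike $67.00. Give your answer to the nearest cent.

CRR parameters: u = e^(σ√Δt) = e^(0.15·√1) = 1.1618, d = 1/u = 0.8607
Per-period rate: rΔt = 0.07·1 = 0.07, so R = e^0.07 = 1.0725
Risk-neutral probability p = (e^0.07 − 0.8607)/(1.1618 − 0.8607) = 0.2118/0.3011 = 0.7034
Terminal stock prices: S_uu = 80.99, S_ud = 60, S_dd = 44.45
Terminal payoffs (K − S): max(-13.99, 0) = 0, max(7, 0) = 7, max(22.55, 0) = 22.55
Node u (S = 69.71): V_u = e^(−0.07)·[0.7034·0.0000 + 0.2966·7.0000] = 1.9361
Node d (S = 51.64): V_d = e^(−0.07)·[0.7034·7.0000 + 0.2966·22.5509] = 10.8279
Node 0 (S = 60): V_0 = e^(−0.07)·[0.7034·1.9361 + 0.2966·10.8279] = 4.2645

$4.26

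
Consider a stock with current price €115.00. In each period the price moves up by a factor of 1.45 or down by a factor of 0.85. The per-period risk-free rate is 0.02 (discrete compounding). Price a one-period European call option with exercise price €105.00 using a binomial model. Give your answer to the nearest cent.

Risk-neutral probability p = (1 + 0.02 − 0.85)/(1.45 − 0.85) = 0.1700/0.6000 = 0.2833
Terminal stock prices: S_u = 166.8, S_d = 97.75
Terminal payoffs (S − K): max(61.75, 0) = 61.75, max(-7.25, 0) = 0
Node 0 (S = 115): V_0 = 1/1.02·[0.2833·61.7500 + 0.7167·0.0000] = 17.1528

€17.15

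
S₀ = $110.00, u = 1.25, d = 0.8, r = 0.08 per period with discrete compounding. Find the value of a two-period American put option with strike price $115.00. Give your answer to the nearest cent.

$10.45

Risk-neutral probability p = (1 + 0.08 − 0.8)/(1.25 − 0.8) = 0.2800/0.4500 = 0.6222
Terminal stock prices: S_uu = 171.9, S_ud = 110, S_dd = 70.4
Terminal payoffs (K − S): max(-56.88, 0) = 0, max(5, 0) = 5, max(44.6, 0) = 44.6
Node u (S = 137.5): continuation = 1/1.08·[0.6222·0.0000 + 0.3778·5.0000] = 1.7490; exercise value = 0.0000 ≤ continuation, so V_u = 1.7490
Node d (S = 88): continuation = 1/1.08·[0.6222·5.0000 + 0.3778·44.6000] = 18.4815; exercise value = 27.0000 > continuation, so V_d = 27.0000 (exercise)
Node 0 (S = 110): continuation = 1/1.08·[0.6222·1.7490 + 0.3778·27.0000] = 10.4521; exercise value = 5.0000 ≤ continuation, so V_0 = 10.4521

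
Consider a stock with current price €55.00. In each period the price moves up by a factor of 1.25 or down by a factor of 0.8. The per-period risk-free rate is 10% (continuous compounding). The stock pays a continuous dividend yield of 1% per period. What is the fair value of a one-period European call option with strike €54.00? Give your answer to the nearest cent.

€8.72

Per-period risk-free factor R = e^0.1 = 1.1052; dividend-adjusted growth = e^(0.1−0.01) = 1.0942.
Risk-neutral probability p = (1.0942 − 0.8)/(1.25 − 0.8) = 0.2942/0.4500 = 0.6537
Terminal stock prices: S_u = 68.75, S_d = 44
Terminal payoffs (S − K): max(14.75, 0) = 14.75, max(-10, 0) = 0
Node 0 (S = 55): V_0 = e^(−0.1)·[0.6537·14.7500 + 0.3463·0.0000] = 8.7248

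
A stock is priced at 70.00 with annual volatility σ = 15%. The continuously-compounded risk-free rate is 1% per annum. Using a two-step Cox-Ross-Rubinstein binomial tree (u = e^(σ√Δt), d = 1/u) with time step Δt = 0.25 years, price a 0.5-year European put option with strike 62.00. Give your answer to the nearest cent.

CRR parameters: u = e^(σ√Δt) = e^(0.15·√0.25) = 1.0779, d = 1/u = 0.9277
Per-period rate: rΔt = 0.01·0.25 = 0.0025, so R = e^0.0025 = 1.0025
Risk-neutral probability p = (e^0.0025 − 0.9277)/(1.0779 − 0.9277) = 0.0748/0.1501 = 0.4979
Terminal stock prices: S_uu = 81.33, S_ud = 70, S_dd = 60.25
Terminal payoffs (K − S): max(-19.33, 0) = 0, max(-8, 0) = 0, max(1.75, 0) = 1.75
Node u (S = 75.45): V_u = e^(−0.0025)·[0.4979·0.0000 + 0.5021·0.0000] = 0.0000
Node d (S = 64.94): V_d = e^(−0.0025)·[0.4979·0.0000 + 0.5021·1.7504] = 0.8766
Node 0 (S = 70): V_0 = e^(−0.0025)·[0.4979·0.0000 + 0.5021·0.8766] = 0.4390

0.44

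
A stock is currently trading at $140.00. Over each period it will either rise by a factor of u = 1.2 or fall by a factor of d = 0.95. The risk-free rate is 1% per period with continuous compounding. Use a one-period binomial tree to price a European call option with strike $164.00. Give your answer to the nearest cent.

Risk-neutral probability p = (e^0.01 − 0.95)/(1.2 − 0.95) = 0.0601/0.2500 = 0.2402
Terminal stock prices: S_u = 168, S_d = 133
Terminal payoffs (S − K): max(4, 0) = 4, max(-31, 0) = 0
Node 0 (S = 140): V_0 = e^(−0.01)·[0.2402·4.0000 + 0.7598·0.0000] = 0.9512

$0.95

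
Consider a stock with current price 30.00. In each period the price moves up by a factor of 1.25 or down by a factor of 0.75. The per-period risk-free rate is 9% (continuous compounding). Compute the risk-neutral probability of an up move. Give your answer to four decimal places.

p = 0.6883

Risk-neutral probability p = (e^0.09 − 0.75)/(1.25 − 0.75) = 0.3442/0.5000 = 0.6883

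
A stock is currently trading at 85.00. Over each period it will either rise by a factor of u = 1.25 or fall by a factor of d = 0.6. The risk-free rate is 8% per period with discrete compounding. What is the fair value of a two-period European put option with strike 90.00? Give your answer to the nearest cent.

Risk-neutral probability p = (1 + 0.08 − 0.6)/(1.25 − 0.6) = 0.4800/0.6500 = 0.7385
Terminal stock prices: S_uu = 132.8, S_ud = 63.75, S_dd = 30.6
Terminal payoffs (K − S): max(-42.81, 0) = 0, max(26.25, 0) = 26.25, max(59.4, 0) = 59.4
Node u (S = 106.2): V_u = 1/1.08·[0.7385·0.0000 + 0.2615·26.2500] = 6.3568
Node d (S = 51): V_d = 1/1.08·[0.7385·26.2500 + 0.2615·59.4000] = 32.3333
Node 0 (S = 85): V_0 = 1/1.08·[0.7385·6.3568 + 0.2615·32.3333] = 12.1766

12.18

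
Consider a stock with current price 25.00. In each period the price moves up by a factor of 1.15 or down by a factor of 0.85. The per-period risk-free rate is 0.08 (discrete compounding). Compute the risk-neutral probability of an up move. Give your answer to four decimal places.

Risk-neutral probability p = (1 + 0.08 − 0.85)/(1.15 − 0.85) = 0.2300/0.3000 = 0.7667

p = 0.7667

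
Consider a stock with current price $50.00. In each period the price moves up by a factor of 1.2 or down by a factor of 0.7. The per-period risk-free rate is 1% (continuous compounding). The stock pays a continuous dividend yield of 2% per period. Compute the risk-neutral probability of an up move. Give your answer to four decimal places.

Per-period risk-free factor R = e^0.01 = 1.0101; dividend-adjusted growth = e^(0.01−0.02) = 0.9900.
Risk-neutral probability p = (0.9900 − 0.7)/(1.2 − 0.7) = 0.2900/0.5000 = 0.5801

p = 0.5801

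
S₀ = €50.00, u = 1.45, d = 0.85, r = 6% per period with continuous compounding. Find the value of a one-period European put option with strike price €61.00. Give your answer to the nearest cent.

€11.27

Risk-neutral probability p = (e^0.06 − 0.85)/(1.45 − 0.85) = 0.2118/0.6000 = 0.3531
Terminal stock prices: S_u = 72.5, S_d = 42.5
Terminal payoffs (K − S): max(-11.5, 0) = 0, max(18.5, 0) = 18.5
Node 0 (S = 50): V_0 = e^(−0.06)·[0.3531·0.0000 + 0.6469·18.5000] = 11.2714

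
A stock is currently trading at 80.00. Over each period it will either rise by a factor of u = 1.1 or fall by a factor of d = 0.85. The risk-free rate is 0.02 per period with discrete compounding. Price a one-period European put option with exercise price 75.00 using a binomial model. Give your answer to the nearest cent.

2.20

Risk-neutral probability p = (1 + 0.02 − 0.85)/(1.1 − 0.85) = 0.1700/0.2500 = 0.6800
Terminal stock prices: S_u = 88, S_d = 68
Terminal payoffs (K − S): max(-13, 0) = 0, max(7, 0) = 7
Node 0 (S = 80): V_0 = 1/1.02·[0.6800·0.0000 + 0.3200·7.0000] = 2.1961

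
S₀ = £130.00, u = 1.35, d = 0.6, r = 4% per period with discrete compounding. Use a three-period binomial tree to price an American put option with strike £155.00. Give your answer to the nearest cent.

Risk-neutral probability p = (1 + 0.04 − 0.6)/(1.35 − 0.6) = 0.4400/0.7500 = 0.5867
Terminal stock prices: S_uuu = 319.8, S_uud = 142.2, S_udd = 63.18, S_ddd = 28.08
Terminal payoffs (K − S): max(-164.8, 0) = 0, max(12.84, 0) = 12.84, max(91.82, 0) = 91.82, max(126.9, 0) = 126.9
Node uu (S = 236.9): continuation = 1/1.04·[0.5867·0.0000 + 0.4133·12.8450] = 5.1051; exercise value = 0.0000 ≤ continuation, so V_uu = 5.1051
Node ud (S = 105.3): continuation = 1/1.04·[0.5867·12.8450 + 0.4133·91.8200] = 43.7385; exercise value = 49.7000 > continuation, so V_ud = 49.7000 (exercise)
Node dd (S = 46.8): continuation = 1/1.04·[0.5867·91.8200 + 0.4133·126.9200] = 102.2385; exercise value = 108.2000 > continuation, so V_dd = 108.2000 (exercise)
Node u (S = 175.5): continuation = 1/1.04·[0.5867·5.1051 + 0.4133·49.7000] = 22.6323; exercise value = 0.0000 ≤ continuation, so V_u = 22.6323
Node d (S = 78): continuation = 1/1.04·[0.5867·49.7000 + 0.4133·108.2000] = 71.0385; exercise value = 77.0000 > continuation, so V_d = 77.0000 (exercise)
Node 0 (S = 130): continuation = 1/1.04·[0.5867·22.6323 + 0.4133·77.0000] = 43.3695; exercise value = 25.0000 ≤ continuation, so V_0 = 43.3695

£43.37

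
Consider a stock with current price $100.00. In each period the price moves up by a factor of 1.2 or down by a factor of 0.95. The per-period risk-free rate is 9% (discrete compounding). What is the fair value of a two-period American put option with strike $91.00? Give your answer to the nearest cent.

Risk-neutral probability p = (1 + 0.09 − 0.95)/(1.2 − 0.95) = 0.1400/0.2500 = 0.5600
Terminal stock prices: S_uu = 144, S_ud = 114, S_dd = 90.25
Terminal payoffs (K − S): max(-53, 0) = 0, max(-23, 0) = 0, max(0.75, 0) = 0.75
Node u (S = 120): continuation = 1/1.09·[0.5600·0.0000 + 0.4400·0.0000] = 0.0000; exercise value = 0.0000 ≤ continuation, so V_u = 0.0000
Node d (S = 95): continuation = 1/1.09·[0.5600·0.0000 + 0.4400·0.7500] = 0.3028; exercise value = 0.0000 ≤ continuation, so V_d = 0.3028
Node 0 (S = 100): continuation = 1/1.09·[0.5600·0.0000 + 0.4400·0.3028] = 0.1222; exercise value = 0.0000 ≤ continuation, so V_0 = 0.1222

$0.12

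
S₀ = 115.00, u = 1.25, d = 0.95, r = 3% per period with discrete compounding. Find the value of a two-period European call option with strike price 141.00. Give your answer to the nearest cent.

Risk-neutral probability p = (1 + 0.03 − 0.95)/(1.25 − 0.95) = 0.0800/0.3000 = 0.2667
Terminal stock prices: S_uu = 179.7, S_ud = 136.6, S_dd = 103.8
Terminal payoffs (S − K): max(38.69, 0) = 38.69, max(-4.438, 0) = 0, max(-37.21, 0) = 0
Node u (S = 143.8): V_u = 1/1.03·[0.2667·38.6875 + 0.7333·0.0000] = 10.0162
Node d (S = 109.2): V_d = 1/1.03·[0.2667·0.0000 + 0.7333·0.0000] = 0.0000
Node 0 (S = 115): V_0 = 1/1.03·[0.2667·10.0162 + 0.7333·0.0000] = 2.5932

2.59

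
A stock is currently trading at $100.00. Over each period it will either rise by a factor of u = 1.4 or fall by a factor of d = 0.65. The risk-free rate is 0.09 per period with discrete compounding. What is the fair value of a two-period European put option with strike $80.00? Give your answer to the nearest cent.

Risk-neutral probability p = (1 + 0.09 − 0.65)/(1.4 − 0.65) = 0.4400/0.7500 = 0.5867
Terminal stock prices: S_uu = 196, S_ud = 91, S_dd = 42.25
Terminal payoffs (K − S): max(-116, 0) = 0, max(-11, 0) = 0, max(37.75, 0) = 37.75
Node u (S = 140): V_u = 1/1.09·[0.5867·0.0000 + 0.4133·0.0000] = 0.0000
Node d (S = 65): V_d = 1/1.09·[0.5867·0.0000 + 0.4133·37.7500] = 14.3150
Node 0 (S = 100): V_0 = 1/1.09·[0.5867·0.0000 + 0.4133·14.3150] = 5.4283

$5.43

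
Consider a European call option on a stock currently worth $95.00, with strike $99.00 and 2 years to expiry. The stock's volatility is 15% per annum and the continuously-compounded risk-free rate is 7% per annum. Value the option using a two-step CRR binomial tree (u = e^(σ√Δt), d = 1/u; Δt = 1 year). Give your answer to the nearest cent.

$12.57

CRR parameters: u = e^(σ√Δt) = e^(0.15·√1) = 1.1618, d = 1/u = 0.8607
Per-period rate: rΔt = 0.07·1 = 0.07, so R = e^0.07 = 1.0725
Risk-neutral probability p = (e^0.07 − 0.8607)/(1.1618 − 0.8607) = 0.2118/0.3011 = 0.7034
Terminal stock prices: S_uu = 128.2, S_ud = 95, S_dd = 70.38
Terminal payoffs (S − K): max(29.24, 0) = 29.24, max(-4, 0) = 0, max(-28.62, 0) = 0
Node u (S = 110.4): V_u = e^(−0.07)·[0.7034·29.2366 + 0.2966·0.0000] = 19.1736
Node d (S = 81.77): V_d = e^(−0.07)·[0.7034·0.0000 + 0.2966·0.0000] = 0.0000
Node 0 (S = 95): V_0 = e^(−0.07)·[0.7034·19.1736 + 0.2966·0.0000] = 12.5742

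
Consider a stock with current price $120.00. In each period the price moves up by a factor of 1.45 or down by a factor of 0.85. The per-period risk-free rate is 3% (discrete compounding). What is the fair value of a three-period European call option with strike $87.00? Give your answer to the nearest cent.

Risk-neutral probability p = (1 + 0.03 − 0.85)/(1.45 − 0.85) = 0.1800/0.6000 = 0.3000
Terminal stock prices: S_uuu = 365.8, S_uud = 214.5, S_udd = 125.7, S_ddd = 73.69
Terminal payoffs (S − K): max(278.8, 0) = 278.8, max(127.5, 0) = 127.5, max(38.71, 0) = 38.71, max(-13.31, 0) = 0
Node uu (S = 252.3): V_uu = 1/1.03·[0.3000·278.8350 + 0.7000·127.4550] = 167.8340
Node ud (S = 147.9): V_ud = 1/1.03·[0.3000·127.4550 + 0.7000·38.7150] = 63.4340
Node dd (S = 86.7): V_dd = 1/1.03·[0.3000·38.7150 + 0.7000·0.0000] = 11.2762
Node u (S = 174): V_u = 1/1.03·[0.3000·167.8340 + 0.7000·63.4340] = 91.9942
Node d (S = 102): V_d = 1/1.03·[0.3000·63.4340 + 0.7000·11.2762] = 26.1394
Node 0 (S = 120): V_0 = 1/1.03·[0.3000·91.9942 + 0.7000·26.1394] = 44.5590

$44.56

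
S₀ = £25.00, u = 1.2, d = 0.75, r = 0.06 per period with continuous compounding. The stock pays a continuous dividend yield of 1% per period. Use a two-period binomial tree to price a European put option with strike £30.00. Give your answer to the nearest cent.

Per-period risk-free factor R = e^0.06 = 1.0618; dividend-adjusted growth = e^(0.06−0.01) = 1.0513.
Risk-neutral probability p = (1.0513 − 0.75)/(1.2 − 0.75) = 0.3013/0.4500 = 0.6695
Terminal stock prices: S_uu = 36, S_ud = 22.5, S_dd = 14.06
Terminal payoffs (K − S): max(-6, 0) = 0, max(7.5, 0) = 7.5, max(15.94, 0) = 15.94
Node u (S = 30): V_u = e^(−0.06)·[0.6695·0.0000 + 0.3305·7.5000] = 2.3345
Node d (S = 18.75): V_d = e^(−0.06)·[0.6695·7.5000 + 0.3305·15.9375] = 9.6895
Node 0 (S = 25): V_0 = e^(−0.06)·[0.6695·2.3345 + 0.3305·9.6895] = 4.4879

£4.49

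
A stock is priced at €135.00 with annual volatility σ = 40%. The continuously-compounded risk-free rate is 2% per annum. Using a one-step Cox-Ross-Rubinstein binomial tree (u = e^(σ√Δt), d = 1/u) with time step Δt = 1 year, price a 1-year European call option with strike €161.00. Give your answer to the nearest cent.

CRR parameters: u = e^(σ√Δt) = e^(0.4·√1) = 1.4918, d = 1/u = 0.6703
Per-period rate: rΔt = 0.02·1 = 0.02, so R = e^0.02 = 1.0202
Risk-neutral probability p = (e^0.02 − 0.6703)/(1.4918 − 0.6703) = 0.3499/0.8215 = 0.4259
Terminal stock prices: S_u = 201.4, S_d = 90.49
Terminal payoffs (S − K): max(40.4, 0) = 40.4, max(-70.51, 0) = 0
Node 0 (S = 135): V_0 = e^(−0.02)·[0.4259·40.3963 + 0.5741·0.0000] = 16.8642

€16.86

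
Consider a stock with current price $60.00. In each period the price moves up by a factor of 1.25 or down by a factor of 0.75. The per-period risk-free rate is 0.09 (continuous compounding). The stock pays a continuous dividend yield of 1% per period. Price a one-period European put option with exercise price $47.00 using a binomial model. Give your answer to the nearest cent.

Per-period risk-free factor R = e^0.09 = 1.0942; dividend-adjusted growth = e^(0.09−0.01) = 1.0833.
Risk-neutral probability p = (1.0833 − 0.75)/(1.25 − 0.75) = 0.3333/0.5000 = 0.6666
Terminal stock prices: S_u = 75, S_d = 45
Terminal payoffs (K − S): max(-28, 0) = 0, max(2, 0) = 2
Node 0 (S = 60): V_0 = e^(−0.09)·[0.6666·0.0000 + 0.3334·2.0000] = 0.6095

$0.61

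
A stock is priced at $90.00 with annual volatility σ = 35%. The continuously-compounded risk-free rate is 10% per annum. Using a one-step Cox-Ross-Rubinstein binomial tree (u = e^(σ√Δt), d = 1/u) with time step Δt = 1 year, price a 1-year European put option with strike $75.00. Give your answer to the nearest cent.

CRR parameters: u = e^(σ√Δt) = e^(0.35·√1) = 1.4191, d = 1/u = 0.7047
Per-period rate: rΔt = 0.1·1 = 0.1, so R = e^0.1 = 1.1052
Risk-neutral probability p = (e^0.1 − 0.7047)/(1.4191 − 0.7047) = 0.4005/0.7144 = 0.5606
Terminal stock prices: S_u = 127.7, S_d = 63.42
Terminal payoffs (K − S): max(-52.72, 0) = 0, max(11.58, 0) = 11.58
Node 0 (S = 90): V_0 = e^(−0.1)·[0.5606·0.0000 + 0.4394·11.5781] = 4.6032

$4.60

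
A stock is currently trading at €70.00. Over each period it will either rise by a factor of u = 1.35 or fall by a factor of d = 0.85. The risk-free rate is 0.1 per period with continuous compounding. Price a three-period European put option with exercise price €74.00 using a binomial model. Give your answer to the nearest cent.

Risk-neutral probability p = (e^0.1 − 0.85)/(1.35 − 0.85) = 0.2552/0.5000 = 0.5103
Terminal stock prices: S_uuu = 172.2, S_uud = 108.4, S_udd = 68.28, S_ddd = 42.99
Terminal payoffs (K − S): max(-98.23, 0) = 0, max(-34.44, 0) = 0, max(5.724, 0) = 5.724, max(31.01, 0) = 31.01
Node uu (S = 127.6): V_uu = e^(−0.1)·[0.5103·0.0000 + 0.4897·0.0000] = 0.0000
Node ud (S = 80.33): V_ud = e^(−0.1)·[0.5103·0.0000 + 0.4897·5.7238] = 2.5360
Node dd (S = 50.57): V_dd = e^(−0.1)·[0.5103·5.7238 + 0.4897·31.0113] = 16.3830
Node u (S = 94.5): V_u = e^(−0.1)·[0.5103·0.0000 + 0.4897·2.5360] = 1.1236
Node d (S = 59.5): V_d = e^(−0.1)·[0.5103·2.5360 + 0.4897·16.3830] = 8.4297
Node 0 (S = 70): V_0 = e^(−0.1)·[0.5103·1.1236 + 0.4897·8.4297] = 4.2537

€4.25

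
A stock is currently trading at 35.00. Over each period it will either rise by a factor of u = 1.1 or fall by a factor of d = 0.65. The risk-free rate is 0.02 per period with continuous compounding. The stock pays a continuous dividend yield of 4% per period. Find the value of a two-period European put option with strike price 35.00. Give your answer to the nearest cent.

Per-period risk-free factor R = e^0.02 = 1.0202; dividend-adjusted growth = e^(0.02−0.04) = 0.9802.
Risk-neutral probability p = (0.9802 − 0.65)/(1.1 − 0.65) = 0.3302/0.4500 = 0.7338
Terminal stock prices: S_uu = 42.35, S_ud = 25.03, S_dd = 14.79
Terminal payoffs (K − S): max(-7.35, 0) = 0, max(9.975, 0) = 9.975, max(20.21, 0) = 20.21
Node u (S = 38.5): V_u = e^(−0.02)·[0.7338·0.0000 + 0.2662·9.9750] = 2.6030
Node d (S = 22.75): V_d = e^(−0.02)·[0.7338·9.9750 + 0.2662·20.2125] = 12.4490
Node 0 (S = 35): V_0 = e^(−0.02)·[0.7338·2.6030 + 0.2662·12.4490] = 5.1208

5.12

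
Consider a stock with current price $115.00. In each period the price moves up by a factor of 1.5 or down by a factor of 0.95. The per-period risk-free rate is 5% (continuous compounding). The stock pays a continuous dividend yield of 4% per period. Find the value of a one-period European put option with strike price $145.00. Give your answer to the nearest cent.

$30.29

Per-period risk-free factor R = e^0.05 = 1.0513; dividend-adjusted growth = e^(0.05−0.04) = 1.0101.
Risk-neutral probability p = (1.0101 − 0.95)/(1.5 − 0.95) = 0.0601/0.5500 = 0.1092
Terminal stock prices: S_u = 172.5, S_d = 109.2
Terminal payoffs (K − S): max(-27.5, 0) = 0, max(35.75, 0) = 35.75
Node 0 (S = 115): V_0 = e^(−0.05)·[0.1092·0.0000 + 0.8908·35.7500] = 30.2936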